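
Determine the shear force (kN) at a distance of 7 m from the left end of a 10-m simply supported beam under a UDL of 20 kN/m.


R_A = w * L / 2 = 20 * 10 / 2 = 100.0 kN
V(x) = R_A - w * x = 100.0 - 20 * 7
= -40.0 kN

-40.0 kN


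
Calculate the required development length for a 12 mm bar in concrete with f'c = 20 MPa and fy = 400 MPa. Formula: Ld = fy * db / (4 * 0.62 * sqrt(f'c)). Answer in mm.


Ld = (fy * db) / (4 * 0.62 * sqrt(f'c))
= (400 * 12) / (4 * 0.62 * sqrt(20))
= 4800 / 11.0909
= 432.79 mm

432.79 mm


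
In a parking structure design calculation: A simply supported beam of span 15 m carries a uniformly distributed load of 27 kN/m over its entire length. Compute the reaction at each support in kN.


Total load = w * L = 27 * 15 = 405 kN
By symmetry, each reaction R = total / 2 = 405 / 2 = 202.5 kN

202.5 kN


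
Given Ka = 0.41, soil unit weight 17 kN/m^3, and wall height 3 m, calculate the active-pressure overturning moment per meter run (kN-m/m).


Pa = 0.5 * Ka * gamma * H^2
= 0.5 * 0.41 * 17 * 3^2
= 31.365 kN/m
Arm = H / 3 = 3 / 3 = 1.0 m
Mo = Pa * arm = Pa * H / 3 = 31.365 * 3 / 3 = 31.365 kN-m/m

31.365 kN-m/m


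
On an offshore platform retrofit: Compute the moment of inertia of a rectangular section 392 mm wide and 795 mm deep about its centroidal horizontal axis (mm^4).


I = b * h^3 / 12
= 392 * 795^3 / 12
= 392 * 502459875 / 12
= 16413689250.0 mm^4

16413689250.0 mm^4


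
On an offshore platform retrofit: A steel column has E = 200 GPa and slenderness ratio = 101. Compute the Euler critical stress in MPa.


sigma_cr = pi^2 * E / lambda^2
= 9.8696 * 200000.0 / 101^2
= 9.8696 * 200000.0 / 10201
= 193.5027 MPa

193.5027 MPa


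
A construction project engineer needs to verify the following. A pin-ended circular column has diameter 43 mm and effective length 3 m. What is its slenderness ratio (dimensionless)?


Radius of gyration r = d / 4 = 43 / 4 = 10.75 mm
L_eff = 3000.0 mm
Slenderness ratio = L / r = 3000.0 / 10.75 = 279.07 (dimensionless)

279.07 (dimensionless)


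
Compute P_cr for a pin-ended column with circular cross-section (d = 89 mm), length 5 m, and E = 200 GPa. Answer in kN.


I = pi * d^4 / 64 = 3079852.55 mm^4
L = 5000.0 mm
P_cr = pi^2 * E * I / L^2
= 9.8696 * 200000.0 * 3079852.55 / 5000.0^2
= 243175.41 N = 243.1754 kN

243.1754 kN


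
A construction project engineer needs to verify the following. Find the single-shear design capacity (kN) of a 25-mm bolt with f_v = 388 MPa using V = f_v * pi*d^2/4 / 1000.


A = pi * d^2 / 4 = pi * 25^2 / 4 = 490.8739 mm^2
V = f_v * A / 1000 = 388 * 490.8739 / 1000
= 190.4591 kN

190.4591 kN


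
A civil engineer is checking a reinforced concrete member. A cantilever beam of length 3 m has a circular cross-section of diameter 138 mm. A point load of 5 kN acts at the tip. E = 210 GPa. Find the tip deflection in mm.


I = pi * d^4 / 64 = pi * 138^4 / 64 = 17802715.2 mm^4
L = 3000.0 mm, P = 5000.0 N, E = 210000.0 MPa
delta = P * L^3 / (3 * E * I)
= 5000.0 * 3000.0^3 / (3 * 210000.0 * 17802715.2)
= 12.0367 mm

12.0367 mm


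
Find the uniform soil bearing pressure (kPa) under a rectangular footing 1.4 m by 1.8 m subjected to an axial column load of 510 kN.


A = 1.4 * 1.8 = 2.52 m^2
q = P / A = 510 / 2.52
= 202.381 kPa

202.381 kPa


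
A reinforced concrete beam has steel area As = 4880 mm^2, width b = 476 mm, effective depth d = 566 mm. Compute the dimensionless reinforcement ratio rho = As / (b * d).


rho = As / (b * d)
= 4880 / (476 * 566)
= 4880 / 269416
= 0.018113 (dimensionless)

0.018113 (dimensionless)


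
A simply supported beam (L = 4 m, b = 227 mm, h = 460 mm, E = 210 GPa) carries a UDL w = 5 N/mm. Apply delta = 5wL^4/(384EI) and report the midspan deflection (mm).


I = 227 * 460^3 / 12 = 1841272666.67 mm^4
L = 4000.0 mm, w = 5 N/mm, E = 210000.0 MPa
delta = 5 * w * L^4 / (384 * E * I)
= 5 * 5 * 4000.0^4 / (384 * 210000.0 * 1841272666.67)
= 0.0431 mm

0.0431 mm


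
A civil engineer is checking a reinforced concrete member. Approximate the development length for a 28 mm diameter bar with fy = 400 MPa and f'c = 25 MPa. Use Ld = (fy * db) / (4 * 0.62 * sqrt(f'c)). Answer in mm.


Ld = (fy * db) / (4 * 0.62 * sqrt(f'c))
= (400 * 28) / (4 * 0.62 * sqrt(25))
= 11200 / 12.4
= 903.23 mm

903.23 mm


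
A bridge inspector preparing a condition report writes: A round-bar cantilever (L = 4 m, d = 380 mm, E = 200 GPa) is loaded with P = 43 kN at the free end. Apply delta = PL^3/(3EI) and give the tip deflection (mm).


I = pi * d^4 / 64 = pi * 380^4 / 64 = 1023538740.52 mm^4
L = 4000.0 mm, P = 43000.0 N, E = 200000.0 MPa
delta = P * L^3 / (3 * E * I)
= 43000.0 * 4000.0^3 / (3 * 200000.0 * 1023538740.52)
= 4.4812 mm

4.4812 mm


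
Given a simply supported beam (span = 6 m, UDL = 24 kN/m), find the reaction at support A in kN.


Total load = w * L = 24 * 6 = 144 kN
By symmetry, each reaction R = total / 2 = 144 / 2 = 72.0 kN

72.0 kN


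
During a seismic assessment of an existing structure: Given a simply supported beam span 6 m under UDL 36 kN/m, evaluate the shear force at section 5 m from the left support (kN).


R_A = w * L / 2 = 36 * 6 / 2 = 108.0 kN
V(x) = R_A - w * x = 108.0 - 36 * 5
= -72.0 kN

-72.0 kN


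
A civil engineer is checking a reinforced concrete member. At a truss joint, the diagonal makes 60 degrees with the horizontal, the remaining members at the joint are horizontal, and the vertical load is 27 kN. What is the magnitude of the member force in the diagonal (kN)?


At the joint, only the diagonal has a vertical component, so vertical equilibrium gives:
F * sin(60) = 27
F = 27 / sin(60)
= 27 / 0.866025
= 31.18 kN

31.18 kN


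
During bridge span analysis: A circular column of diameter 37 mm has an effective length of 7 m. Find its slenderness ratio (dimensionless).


Radius of gyration r = d / 4 = 37 / 4 = 9.25 mm
L_eff = 7000.0 mm
Slenderness ratio = L / r = 7000.0 / 9.25 = 756.76 (dimensionless)

756.76 (dimensionless)


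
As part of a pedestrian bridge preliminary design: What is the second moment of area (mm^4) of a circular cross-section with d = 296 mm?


r = d / 2 = 296 / 2 = 148.0 mm
I = pi * r^4 / 4 = pi * 148.0^4 / 4
= 376822427.47 mm^4

376822427.47 mm^4


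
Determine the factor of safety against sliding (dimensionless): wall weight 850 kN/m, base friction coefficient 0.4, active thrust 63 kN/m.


Resisting force = mu * W = 0.4 * 850 = 340.0 kN/m
FOS = Resisting / Driving = 340.0 / 63
= 5.3968 (dimensionless)

5.3968 (dimensionless)


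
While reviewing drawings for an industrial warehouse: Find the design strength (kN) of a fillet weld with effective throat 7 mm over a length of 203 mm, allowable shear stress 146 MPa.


Strength = throat * length * allowable stress
= 7 * 203 * 146 N
= 207466 N
= 207.47 kN

207.47 kN


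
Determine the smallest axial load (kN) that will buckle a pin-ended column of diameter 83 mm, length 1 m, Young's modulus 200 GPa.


I = pi * d^4 / 64 = 2329604.88 mm^4
L = 1000.0 mm
P_cr = pi^2 * E * I / L^2
= 9.8696 * 200000.0 * 2329604.88 / 1000.0^2
= 4598455.72 N = 4598.4557 kN

4598.4557 kN


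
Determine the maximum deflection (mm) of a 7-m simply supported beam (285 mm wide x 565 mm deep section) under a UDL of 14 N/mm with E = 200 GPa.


I = 285 * 565^3 / 12 = 4283600468.75 mm^4
L = 7000.0 mm, w = 14 N/mm, E = 200000.0 MPa
delta = 5 * w * L^4 / (384 * E * I)
= 5 * 14 * 7000.0^4 / (384 * 200000.0 * 4283600468.75)
= 0.5109 mm

0.5109 mm


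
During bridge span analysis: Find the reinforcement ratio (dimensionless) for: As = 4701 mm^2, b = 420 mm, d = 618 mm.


rho = As / (b * d)
= 4701 / (420 * 618)
= 4701 / 259560
= 0.018111 (dimensionless)

0.018111 (dimensionless)


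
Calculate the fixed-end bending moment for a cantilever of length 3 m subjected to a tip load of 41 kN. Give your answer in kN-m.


For a cantilever with a point load at the free end:
M_max = P * L = 41 * 3 = 123 kN-m

123 kN-m


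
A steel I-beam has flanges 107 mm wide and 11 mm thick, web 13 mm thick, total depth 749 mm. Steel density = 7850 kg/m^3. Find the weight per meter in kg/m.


A_flanges = 2 * 107 * 11 = 2354 mm^2
A_web = (749 - 2 * 11) * 13 = 9451 mm^2
A_total = 2354 + 9451 = 11805 mm^2 = 0.011805 m^2
Weight = rho * A = 7850 * 0.011805 = 92.6693 kg/m

92.6693 kg/m


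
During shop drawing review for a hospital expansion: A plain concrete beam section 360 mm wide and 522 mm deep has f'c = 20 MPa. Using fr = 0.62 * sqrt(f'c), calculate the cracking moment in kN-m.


fr = 0.62 * sqrt(20) = 0.62 * 4.4721 = 2.7727 MPa
I = 360 * 522^3 / 12 = 4267099440.0 mm^4
y_t = 261.0 mm
M_cr = fr * I / y_t = 2.7727 * 4267099440.0 / 261.0 N-mm
= 45.3314 kN-m

45.3314 kN-m


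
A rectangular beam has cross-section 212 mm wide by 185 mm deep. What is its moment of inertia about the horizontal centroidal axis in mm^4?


I = b * h^3 / 12
= 212 * 185^3 / 12
= 212 * 6331625 / 12
= 111858708.33 mm^4

111858708.33 mm^4


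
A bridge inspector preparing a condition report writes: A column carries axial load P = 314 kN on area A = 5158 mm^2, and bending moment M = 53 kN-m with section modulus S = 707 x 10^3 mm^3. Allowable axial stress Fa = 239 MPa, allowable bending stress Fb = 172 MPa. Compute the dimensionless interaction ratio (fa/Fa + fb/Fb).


f_a = P / A = 314000.0 / 5158 = 60.8763 MPa
f_b = M / S = 53000000.0 / 707000.0 = 74.9646 MPa
Ratio = f_a / Fa + f_b / Fb
= 60.8763 / 239 + 74.9646 / 172
= 0.6906 (dimensionless)

0.6906 (dimensionless)


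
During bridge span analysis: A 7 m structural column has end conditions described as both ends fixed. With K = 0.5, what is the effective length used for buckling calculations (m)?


L_eff = K * L
= 0.5 * 7
= 3.5 m

3.5 m


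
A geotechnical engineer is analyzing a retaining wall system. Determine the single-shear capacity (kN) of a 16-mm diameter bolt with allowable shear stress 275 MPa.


A = pi * d^2 / 4 = pi * 16^2 / 4 = 201.0619 mm^2
V = f_v * A / 1000 = 275 * 201.0619 / 1000
= 55.292 kN

55.292 kN


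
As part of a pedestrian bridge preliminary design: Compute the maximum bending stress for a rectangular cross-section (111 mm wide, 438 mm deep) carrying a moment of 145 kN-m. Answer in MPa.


I = b * h^3 / 12 = 111 * 438^3 / 12 = 777255966.0 mm^4
y = h / 2 = 438 / 2 = 219.0 mm
M = 145 kN-m = 145000000.0 N-mm
sigma = M * y / I = 145000000.0 * 219.0 / 777255966.0
= 40.86 MPa

40.86 MPa


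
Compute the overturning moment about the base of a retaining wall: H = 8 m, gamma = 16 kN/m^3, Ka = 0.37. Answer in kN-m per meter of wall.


Pa = 0.5 * Ka * gamma * H^2
= 0.5 * 0.37 * 16 * 8^2
= 189.44 kN/m
Arm = H / 3 = 8 / 3 = 2.6667 m
Mo = Pa * arm = Pa * H / 3 = 189.44 * 8 / 3 = 505.1733 kN-m/m

505.1733 kN-m/m


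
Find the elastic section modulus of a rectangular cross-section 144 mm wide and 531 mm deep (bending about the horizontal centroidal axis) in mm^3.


S = b * h^2 / 6
= 144 * 531^2 / 6
= 144 * 281961 / 6
= 6767064.0 mm^3

6767064.0 mm^3


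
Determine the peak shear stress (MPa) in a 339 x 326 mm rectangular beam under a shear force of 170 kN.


A = b * h = 339 * 326 = 110514 mm^2
V = 170 kN = 170000.0 N
tau_max = 1.5 * V / A = 1.5 * 170000.0 / 110514
= 2.3074 MPa

2.3074 MPa


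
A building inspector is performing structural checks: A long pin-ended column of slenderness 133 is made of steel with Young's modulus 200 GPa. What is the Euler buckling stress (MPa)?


sigma_cr = pi^2 * E / lambda^2
= 9.8696 * 200000.0 / 133^2
= 9.8696 * 200000.0 / 17689
= 111.5903 MPa

111.5903 MPa


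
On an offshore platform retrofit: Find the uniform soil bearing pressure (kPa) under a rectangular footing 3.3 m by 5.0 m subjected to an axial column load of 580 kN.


A = 3.3 * 5.0 = 16.5 m^2
q = P / A = 580 / 16.5
= 35.1515 kPa

35.1515 kPa


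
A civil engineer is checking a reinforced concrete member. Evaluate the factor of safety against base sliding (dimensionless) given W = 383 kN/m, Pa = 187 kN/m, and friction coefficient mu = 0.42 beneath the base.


Resisting force = mu * W = 0.42 * 383 = 160.86 kN/m
FOS = Resisting / Driving = 160.86 / 187
= 0.8602 (dimensionless)

0.8602 (dimensionless)


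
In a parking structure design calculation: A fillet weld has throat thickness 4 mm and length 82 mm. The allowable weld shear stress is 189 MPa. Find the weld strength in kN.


Strength = throat * length * allowable stress
= 4 * 82 * 189 N
= 61992 N
= 61.99 kN

61.99 kN


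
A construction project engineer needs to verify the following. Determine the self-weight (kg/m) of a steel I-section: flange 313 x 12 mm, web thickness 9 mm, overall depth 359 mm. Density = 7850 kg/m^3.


A_flanges = 2 * 313 * 12 = 7512 mm^2
A_web = (359 - 2 * 12) * 9 = 3015 mm^2
A_total = 7512 + 3015 = 10527 mm^2 = 0.010527 m^2
Weight = rho * A = 7850 * 0.010527 = 82.6369 kg/m

82.6369 kg/m


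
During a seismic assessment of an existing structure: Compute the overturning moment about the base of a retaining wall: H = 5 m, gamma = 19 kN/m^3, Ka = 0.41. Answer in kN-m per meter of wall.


Pa = 0.5 * Ka * gamma * H^2
= 0.5 * 0.41 * 19 * 5^2
= 97.375 kN/m
Arm = H / 3 = 5 / 3 = 1.6667 m
Mo = Pa * arm = Pa * H / 3 = 97.375 * 5 / 3 = 162.2917 kN-m/m

162.2917 kN-m/m


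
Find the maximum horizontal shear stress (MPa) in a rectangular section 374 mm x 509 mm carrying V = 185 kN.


A = b * h = 374 * 509 = 190366 mm^2
V = 185 kN = 185000.0 N
tau_max = 1.5 * V / A = 1.5 * 185000.0 / 190366
= 1.4577 MPa

1.4577 MPa


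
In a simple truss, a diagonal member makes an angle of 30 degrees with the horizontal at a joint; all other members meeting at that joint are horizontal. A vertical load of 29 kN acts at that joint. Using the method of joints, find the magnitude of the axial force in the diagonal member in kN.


At the joint, only the diagonal has a vertical component, so vertical equilibrium gives:
F * sin(30) = 29
F = 29 / sin(30)
= 29 / 0.5
= 58.0 kN

58.0 kN


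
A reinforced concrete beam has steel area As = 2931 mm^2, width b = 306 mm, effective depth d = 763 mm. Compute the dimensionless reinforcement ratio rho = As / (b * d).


rho = As / (b * d)
= 2931 / (306 * 763)
= 2931 / 233478
= 0.012554 (dimensionless)

0.012554 (dimensionless)


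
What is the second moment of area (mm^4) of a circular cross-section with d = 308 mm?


r = d / 2 = 308 / 2 = 154.0 mm
I = pi * r^4 / 4 = pi * 154.0^4 / 4
= 441746141.43 mm^4

441746141.43 mm^4


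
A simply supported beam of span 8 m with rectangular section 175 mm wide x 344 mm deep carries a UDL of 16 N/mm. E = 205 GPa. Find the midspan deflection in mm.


I = 175 * 344^3 / 12 = 593652266.67 mm^4
L = 8000.0 mm, w = 16 N/mm, E = 205000.0 MPa
delta = 5 * w * L^4 / (384 * E * I)
= 5 * 16 * 8000.0^4 / (384 * 205000.0 * 593652266.67)
= 7.0119 mm

7.0119 mm


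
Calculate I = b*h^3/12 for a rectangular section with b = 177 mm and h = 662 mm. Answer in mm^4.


I = b * h^3 / 12
= 177 * 662^3 / 12
= 177 * 290117528 / 12
= 4279233538.0 mm^4

4279233538.0 mm^4


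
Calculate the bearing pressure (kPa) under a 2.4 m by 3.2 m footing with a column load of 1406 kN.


A = 2.4 * 3.2 = 7.68 m^2
q = P / A = 1406 / 7.68
= 183.0729 kPa

183.0729 kPa


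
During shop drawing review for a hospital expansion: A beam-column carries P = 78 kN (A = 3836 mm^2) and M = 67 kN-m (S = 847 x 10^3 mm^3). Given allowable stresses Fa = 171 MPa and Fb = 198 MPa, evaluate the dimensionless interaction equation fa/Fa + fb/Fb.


f_a = P / A = 78000.0 / 3836 = 20.3337 MPa
f_b = M / S = 67000000.0 / 847000.0 = 79.1027 MPa
Ratio = f_a / Fa + f_b / Fb
= 20.3337 / 171 + 79.1027 / 198
= 0.5184 (dimensionless)

0.5184 (dimensionless)


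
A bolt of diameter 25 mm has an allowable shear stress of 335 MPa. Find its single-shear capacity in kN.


A = pi * d^2 / 4 = pi * 25^2 / 4 = 490.8739 mm^2
V = f_v * A / 1000 = 335 * 490.8739 / 1000
= 164.4427 kN

164.4427 kN


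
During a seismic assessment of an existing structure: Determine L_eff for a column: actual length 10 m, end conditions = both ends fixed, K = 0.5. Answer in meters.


L_eff = K * L
= 0.5 * 10
= 5.0 m

5.0 m


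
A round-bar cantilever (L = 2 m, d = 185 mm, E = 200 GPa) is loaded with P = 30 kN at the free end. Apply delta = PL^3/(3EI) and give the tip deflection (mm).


I = pi * d^4 / 64 = pi * 185^4 / 64 = 57498539.35 mm^4
L = 2000.0 mm, P = 30000.0 N, E = 200000.0 MPa
delta = P * L^3 / (3 * E * I)
= 30000.0 * 2000.0^3 / (3 * 200000.0 * 57498539.35)
= 6.9567 mm

6.9567 mm


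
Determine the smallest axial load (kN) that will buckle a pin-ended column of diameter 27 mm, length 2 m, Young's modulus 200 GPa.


I = pi * d^4 / 64 = 26087.05 mm^4
L = 2000.0 mm
P_cr = pi^2 * E * I / L^2
= 9.8696 * 200000.0 * 26087.05 / 2000.0^2
= 12873.44 N = 12.8734 kN

12.8734 kN


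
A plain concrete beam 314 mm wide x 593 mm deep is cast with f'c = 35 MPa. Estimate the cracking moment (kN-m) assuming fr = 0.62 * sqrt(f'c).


fr = 0.62 * sqrt(35) = 0.62 * 5.9161 = 3.668 MPa
I = 314 * 593^3 / 12 = 5456478924.83 mm^4
y_t = 296.5 mm
M_cr = fr * I / y_t = 3.668 * 5456478924.83 / 296.5 N-mm
= 67.5015 kN-m

67.5015 kN-m


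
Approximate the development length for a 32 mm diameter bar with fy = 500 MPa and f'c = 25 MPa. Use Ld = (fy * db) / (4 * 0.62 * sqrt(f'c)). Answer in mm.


Ld = (fy * db) / (4 * 0.62 * sqrt(f'c))
= (500 * 32) / (4 * 0.62 * sqrt(25))
= 16000 / 12.4
= 1290.32 mm

1290.32 mm


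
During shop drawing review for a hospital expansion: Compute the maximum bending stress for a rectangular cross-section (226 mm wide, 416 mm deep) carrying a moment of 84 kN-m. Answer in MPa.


I = b * h^3 / 12 = 226 * 416^3 / 12 = 1355836074.67 mm^4
y = h / 2 = 416 / 2 = 208.0 mm
M = 84 kN-m = 84000000.0 N-mm
sigma = M * y / I = 84000000.0 * 208.0 / 1355836074.67
= 12.89 MPa

12.89 MPa


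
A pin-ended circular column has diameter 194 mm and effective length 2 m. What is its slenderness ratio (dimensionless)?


Radius of gyration r = d / 4 = 194 / 4 = 48.5 mm
L_eff = 2000.0 mm
Slenderness ratio = L / r = 2000.0 / 48.5 = 41.24 (dimensionless)

41.24 (dimensionless)


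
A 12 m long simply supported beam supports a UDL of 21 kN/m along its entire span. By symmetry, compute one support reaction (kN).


Total load = w * L = 21 * 12 = 252 kN
By symmetry, each reaction R = total / 2 = 252 / 2 = 126.0 kN

126.0 kN


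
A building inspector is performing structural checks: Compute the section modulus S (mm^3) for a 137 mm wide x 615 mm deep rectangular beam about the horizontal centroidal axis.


S = b * h^2 / 6
= 137 * 615^2 / 6
= 137 * 378225 / 6
= 8636137.5 mm^3

8636137.5 mm^3


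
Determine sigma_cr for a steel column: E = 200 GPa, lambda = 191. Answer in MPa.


sigma_cr = pi^2 * E / lambda^2
= 9.8696 * 200000.0 / 191^2
= 9.8696 * 200000.0 / 36481
= 54.1082 MPa

54.1082 MPa


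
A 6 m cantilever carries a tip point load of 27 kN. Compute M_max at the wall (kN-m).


For a cantilever with a point load at the free end:
M_max = P * L = 27 * 6 = 162 kN-m

162 kN-m


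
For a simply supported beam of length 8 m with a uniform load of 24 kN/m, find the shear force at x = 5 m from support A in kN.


R_A = w * L / 2 = 24 * 8 / 2 = 96.0 kN
V(x) = R_A - w * x = 96.0 - 24 * 5
= -24.0 kN

-24.0 kN


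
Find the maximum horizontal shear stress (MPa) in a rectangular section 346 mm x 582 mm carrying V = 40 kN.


A = b * h = 346 * 582 = 201372 mm^2
V = 40 kN = 40000.0 N
tau_max = 1.5 * V / A = 1.5 * 40000.0 / 201372
= 0.298 MPa

0.298 MPa


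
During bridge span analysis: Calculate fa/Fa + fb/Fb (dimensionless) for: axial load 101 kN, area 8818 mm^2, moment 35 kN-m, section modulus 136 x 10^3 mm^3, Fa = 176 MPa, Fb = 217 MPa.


f_a = P / A = 101000.0 / 8818 = 11.4538 MPa
f_b = M / S = 35000000.0 / 136000.0 = 257.3529 MPa
Ratio = f_a / Fa + f_b / Fb
= 11.4538 / 176 + 257.3529 / 217
= 1.251 (dimensionless)

1.251 (dimensionless)


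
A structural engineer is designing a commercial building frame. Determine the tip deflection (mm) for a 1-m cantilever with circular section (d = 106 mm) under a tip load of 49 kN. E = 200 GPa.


I = pi * d^4 / 64 = pi * 106^4 / 64 = 6197169.29 mm^4
L = 1000.0 mm, P = 49000.0 N, E = 200000.0 MPa
delta = P * L^3 / (3 * E * I)
= 49000.0 * 1000.0^3 / (3 * 200000.0 * 6197169.29)
= 13.1781 mm

13.1781 mm


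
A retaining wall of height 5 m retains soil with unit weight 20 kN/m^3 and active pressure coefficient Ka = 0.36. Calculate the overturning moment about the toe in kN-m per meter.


Pa = 0.5 * Ka * gamma * H^2
= 0.5 * 0.36 * 20 * 5^2
= 90.0 kN/m
Arm = H / 3 = 5 / 3 = 1.6667 m
Mo = Pa * arm = Pa * H / 3 = 90.0 * 5 / 3 = 150.0 kN-m/m

150.0 kN-m/m


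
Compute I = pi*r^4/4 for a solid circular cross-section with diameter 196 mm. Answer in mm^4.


r = d / 2 = 196 / 2 = 98.0 mm
I = pi * r^4 / 4 = pi * 98.0^4 / 4
= 72442625.88 mm^4

72442625.88 mm^4


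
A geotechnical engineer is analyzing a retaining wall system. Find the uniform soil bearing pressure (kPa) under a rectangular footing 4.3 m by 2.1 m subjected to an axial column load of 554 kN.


A = 4.3 * 2.1 = 9.03 m^2
q = P / A = 554 / 9.03
= 61.3511 kPa

61.3511 kPa


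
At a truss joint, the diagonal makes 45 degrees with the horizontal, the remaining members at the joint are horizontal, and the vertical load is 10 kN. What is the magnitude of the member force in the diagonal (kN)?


At the joint, only the diagonal has a vertical component, so vertical equilibrium gives:
F * sin(45) = 10
F = 10 / sin(45)
= 10 / 0.707107
= 14.14 kN

14.14 kN


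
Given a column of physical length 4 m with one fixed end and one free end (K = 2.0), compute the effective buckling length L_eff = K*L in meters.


L_eff = K * L
= 2.0 * 4
= 8.0 m

8.0 m


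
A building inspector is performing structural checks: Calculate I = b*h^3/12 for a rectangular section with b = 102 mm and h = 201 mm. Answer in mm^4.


I = b * h^3 / 12
= 102 * 201^3 / 12
= 102 * 8120601 / 12
= 69025108.5 mm^4

69025108.5 mm^4


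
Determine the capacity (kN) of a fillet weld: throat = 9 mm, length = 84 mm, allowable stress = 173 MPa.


Strength = throat * length * allowable stress
= 9 * 84 * 173 N
= 130788 N
= 130.79 kN

130.79 kN


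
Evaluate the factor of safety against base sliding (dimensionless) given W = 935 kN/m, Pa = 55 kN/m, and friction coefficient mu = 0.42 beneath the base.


Resisting force = mu * W = 0.42 * 935 = 392.7 kN/m
FOS = Resisting / Driving = 392.7 / 55
= 7.14 (dimensionless)

7.14 (dimensionless)


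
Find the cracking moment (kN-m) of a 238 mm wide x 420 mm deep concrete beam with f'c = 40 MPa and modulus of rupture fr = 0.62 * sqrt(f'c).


fr = 0.62 * sqrt(40) = 0.62 * 6.3246 = 3.9212 MPa
I = 238 * 420^3 / 12 = 1469412000.0 mm^4
y_t = 210.0 mm
M_cr = fr * I / y_t = 3.9212 * 1469412000.0 / 210.0 N-mm
= 27.4376 kN-m

27.4376 kN-m


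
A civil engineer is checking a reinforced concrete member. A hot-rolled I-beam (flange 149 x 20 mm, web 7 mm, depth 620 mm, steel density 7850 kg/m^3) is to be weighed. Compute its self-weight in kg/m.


A_flanges = 2 * 149 * 20 = 5960 mm^2
A_web = (620 - 2 * 20) * 7 = 4060 mm^2
A_total = 5960 + 4060 = 10020 mm^2 = 0.010020 m^2
Weight = rho * A = 7850 * 0.010020 = 78.657 kg/m

78.657 kg/m


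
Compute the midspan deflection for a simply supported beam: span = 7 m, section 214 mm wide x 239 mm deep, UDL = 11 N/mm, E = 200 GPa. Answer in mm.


I = 214 * 239^3 / 12 = 243459222.17 mm^4
L = 7000.0 mm, w = 11 N/mm, E = 200000.0 MPa
delta = 5 * w * L^4 / (384 * E * I)
= 5 * 11 * 7000.0^4 / (384 * 200000.0 * 243459222.17)
= 7.0626 mm

7.0626 mm


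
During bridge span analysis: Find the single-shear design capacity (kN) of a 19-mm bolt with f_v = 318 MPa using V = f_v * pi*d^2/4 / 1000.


A = pi * d^2 / 4 = pi * 19^2 / 4 = 283.5287 mm^2
V = f_v * A / 1000 = 318 * 283.5287 / 1000
= 90.1621 kN

90.1621 kN


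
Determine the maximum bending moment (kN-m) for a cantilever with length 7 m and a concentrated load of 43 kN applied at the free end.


For a cantilever with a point load at the free end:
M_max = P * L = 43 * 7 = 301 kN-m

301 kN-m


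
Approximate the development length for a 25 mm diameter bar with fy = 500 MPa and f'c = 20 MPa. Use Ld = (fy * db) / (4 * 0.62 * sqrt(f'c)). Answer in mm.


Ld = (fy * db) / (4 * 0.62 * sqrt(f'c))
= (500 * 25) / (4 * 0.62 * sqrt(20))
= 12500 / 11.0909
= 1127.05 mm

1127.05 mm


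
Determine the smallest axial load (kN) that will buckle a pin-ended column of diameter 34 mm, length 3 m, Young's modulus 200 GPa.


I = pi * d^4 / 64 = 65597.24 mm^4
L = 3000.0 mm
P_cr = pi^2 * E * I / L^2
= 9.8696 * 200000.0 * 65597.24 / 3000.0^2
= 14387.08 N = 14.3871 kN

14.3871 kN


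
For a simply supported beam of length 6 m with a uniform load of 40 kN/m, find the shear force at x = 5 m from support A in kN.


R_A = w * L / 2 = 40 * 6 / 2 = 120.0 kN
V(x) = R_A - w * x = 120.0 - 40 * 5
= -80.0 kN

-80.0 kN


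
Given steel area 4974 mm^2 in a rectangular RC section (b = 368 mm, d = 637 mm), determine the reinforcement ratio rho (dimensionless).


rho = As / (b * d)
= 4974 / (368 * 637)
= 4974 / 234416
= 0.021219 (dimensionless)

0.021219 (dimensionless)


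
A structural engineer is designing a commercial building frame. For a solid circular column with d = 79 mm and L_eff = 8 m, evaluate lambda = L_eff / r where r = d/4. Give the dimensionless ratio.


Radius of gyration r = d / 4 = 79 / 4 = 19.75 mm
L_eff = 8000.0 mm
Slenderness ratio = L / r = 8000.0 / 19.75 = 405.06 (dimensionless)

405.06 (dimensionless)


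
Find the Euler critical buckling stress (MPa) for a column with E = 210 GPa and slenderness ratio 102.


sigma_cr = pi^2 * E / lambda^2
= 9.8696 * 210000.0 / 102^2
= 9.8696 * 210000.0 / 10404
= 199.2135 MPa

199.2135 MPa


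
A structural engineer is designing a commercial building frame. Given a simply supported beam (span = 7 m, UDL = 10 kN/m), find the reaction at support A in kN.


Total load = w * L = 10 * 7 = 70 kN
By symmetry, each reaction R = total / 2 = 70 / 2 = 35.0 kN

35.0 kN


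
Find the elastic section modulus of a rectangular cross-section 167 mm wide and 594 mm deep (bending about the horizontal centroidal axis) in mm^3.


S = b * h^2 / 6
= 167 * 594^2 / 6
= 167 * 352836 / 6
= 9820602.0 mm^3

9820602.0 mm^3


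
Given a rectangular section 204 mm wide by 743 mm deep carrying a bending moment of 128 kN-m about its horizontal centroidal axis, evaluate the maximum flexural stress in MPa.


I = b * h^3 / 12 = 204 * 743^3 / 12 = 6972930919.0 mm^4
y = h / 2 = 743 / 2 = 371.5 mm
M = 128 kN-m = 128000000.0 N-mm
sigma = M * y / I = 128000000.0 * 371.5 / 6972930919.0
= 6.82 MPa

6.82 MPa


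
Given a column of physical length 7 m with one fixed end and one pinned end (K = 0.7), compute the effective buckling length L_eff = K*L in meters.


L_eff = K * L
= 0.7 * 7
= 4.9 m

4.9 m


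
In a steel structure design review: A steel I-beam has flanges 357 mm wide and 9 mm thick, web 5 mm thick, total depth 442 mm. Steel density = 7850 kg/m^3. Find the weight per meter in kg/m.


A_flanges = 2 * 357 * 9 = 6426 mm^2
A_web = (442 - 2 * 9) * 5 = 2120 mm^2
A_total = 6426 + 2120 = 8546 mm^2 = 0.008546 m^2
Weight = rho * A = 7850 * 0.008546 = 67.0861 kg/m

67.0861 kg/m


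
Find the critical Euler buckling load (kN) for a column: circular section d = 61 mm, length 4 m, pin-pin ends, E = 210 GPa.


I = pi * d^4 / 64 = 679656.13 mm^4
L = 4000.0 mm
P_cr = pi^2 * E * I / L^2
= 9.8696 * 210000.0 * 679656.13 / 4000.0^2
= 88041.67 N = 88.0417 kN

88.0417 kN


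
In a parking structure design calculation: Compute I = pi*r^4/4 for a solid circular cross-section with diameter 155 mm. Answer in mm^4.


r = d / 2 = 155 / 2 = 77.5 mm
I = pi * r^4 / 4 = pi * 77.5^4 / 4
= 28333269.42 mm^4

28333269.42 mm^4


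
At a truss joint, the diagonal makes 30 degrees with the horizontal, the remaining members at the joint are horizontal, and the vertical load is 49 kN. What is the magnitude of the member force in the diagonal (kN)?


At the joint, only the diagonal has a vertical component, so vertical equilibrium gives:
F * sin(30) = 49
F = 49 / sin(30)
= 49 / 0.5
= 98.0 kN

98.0 kN


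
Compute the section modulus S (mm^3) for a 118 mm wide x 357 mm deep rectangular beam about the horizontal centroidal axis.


S = b * h^2 / 6
= 118 * 357^2 / 6
= 118 * 127449 / 6
= 2506497.0 mm^3

2506497.0 mm^3


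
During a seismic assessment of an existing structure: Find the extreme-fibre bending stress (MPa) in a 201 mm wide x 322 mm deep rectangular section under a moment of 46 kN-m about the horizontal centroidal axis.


I = b * h^3 / 12 = 201 * 322^3 / 12 = 559219654.0 mm^4
y = h / 2 = 322 / 2 = 161.0 mm
M = 46 kN-m = 46000000.0 N-mm
sigma = M * y / I = 46000000.0 * 161.0 / 559219654.0
= 13.24 MPa

13.24 MPa


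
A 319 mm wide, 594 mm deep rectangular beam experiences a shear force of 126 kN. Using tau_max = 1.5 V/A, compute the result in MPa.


A = b * h = 319 * 594 = 189486 mm^2
V = 126 kN = 126000.0 N
tau_max = 1.5 * V / A = 1.5 * 126000.0 / 189486
= 0.9974 MPa

0.9974 MPa


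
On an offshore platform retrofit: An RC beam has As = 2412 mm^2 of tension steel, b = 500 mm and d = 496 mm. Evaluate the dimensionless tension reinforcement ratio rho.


rho = As / (b * d)
= 2412 / (500 * 496)
= 2412 / 248000
= 0.009726 (dimensionless)

0.009726 (dimensionless)


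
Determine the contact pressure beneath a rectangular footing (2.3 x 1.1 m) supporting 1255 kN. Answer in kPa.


A = 2.3 * 1.1 = 2.53 m^2
q = P / A = 1255 / 2.53
= 496.0474 kPa

496.0474 kPa


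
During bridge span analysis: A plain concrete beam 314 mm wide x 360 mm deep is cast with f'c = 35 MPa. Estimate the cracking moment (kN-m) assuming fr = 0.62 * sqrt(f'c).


fr = 0.62 * sqrt(35) = 0.62 * 5.9161 = 3.668 MPa
I = 314 * 360^3 / 12 = 1220832000.0 mm^4
y_t = 180.0 mm
M_cr = fr * I / y_t = 3.668 * 1220832000.0 / 180.0 N-mm
= 24.8776 kN-m

24.8776 kN-m


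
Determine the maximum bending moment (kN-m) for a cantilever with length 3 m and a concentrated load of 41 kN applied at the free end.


For a cantilever with a point load at the free end:
M_max = P * L = 41 * 3 = 123 kN-m

123 kN-m


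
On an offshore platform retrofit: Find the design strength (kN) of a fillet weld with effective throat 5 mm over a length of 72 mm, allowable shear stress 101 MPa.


Strength = throat * length * allowable stress
= 5 * 72 * 101 N
= 36360 N
= 36.36 kN

36.36 kN


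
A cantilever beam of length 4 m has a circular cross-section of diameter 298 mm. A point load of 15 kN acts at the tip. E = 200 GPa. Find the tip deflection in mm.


I = pi * d^4 / 64 = pi * 298^4 / 64 = 387110503.31 mm^4
L = 4000.0 mm, P = 15000.0 N, E = 200000.0 MPa
delta = P * L^3 / (3 * E * I)
= 15000.0 * 4000.0^3 / (3 * 200000.0 * 387110503.31)
= 4.1332 mm

4.1332 mm


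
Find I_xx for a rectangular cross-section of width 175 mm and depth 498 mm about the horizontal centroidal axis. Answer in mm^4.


I = b * h^3 / 12
= 175 * 498^3 / 12
= 175 * 123505992 / 12
= 1801129050.0 mm^4

1801129050.0 mm^4


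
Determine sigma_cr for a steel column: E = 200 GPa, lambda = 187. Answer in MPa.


sigma_cr = pi^2 * E / lambda^2
= 9.8696 * 200000.0 / 187^2
= 9.8696 * 200000.0 / 34969
= 56.4477 MPa

56.4477 MPa


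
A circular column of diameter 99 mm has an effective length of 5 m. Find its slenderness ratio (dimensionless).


Radius of gyration r = d / 4 = 99 / 4 = 24.75 mm
L_eff = 5000.0 mm
Slenderness ratio = L / r = 5000.0 / 24.75 = 202.02 (dimensionless)

202.02 (dimensionless)


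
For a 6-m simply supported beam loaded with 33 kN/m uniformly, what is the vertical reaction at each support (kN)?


Total load = w * L = 33 * 6 = 198 kN
By symmetry, each reaction R = total / 2 = 198 / 2 = 99.0 kN

99.0 kN


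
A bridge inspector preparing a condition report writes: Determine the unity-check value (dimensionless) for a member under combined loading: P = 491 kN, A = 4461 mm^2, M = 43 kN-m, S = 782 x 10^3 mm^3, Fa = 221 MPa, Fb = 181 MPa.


f_a = P / A = 491000.0 / 4461 = 110.065 MPa
f_b = M / S = 43000000.0 / 782000.0 = 54.9872 MPa
Ratio = f_a / Fa + f_b / Fb
= 110.065 / 221 + 54.9872 / 181
= 0.8018 (dimensionless)

0.8018 (dimensionless)


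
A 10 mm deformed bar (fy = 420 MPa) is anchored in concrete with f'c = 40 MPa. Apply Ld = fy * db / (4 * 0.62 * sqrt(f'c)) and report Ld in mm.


Ld = (fy * db) / (4 * 0.62 * sqrt(f'c))
= (420 * 10) / (4 * 0.62 * sqrt(40))
= 4200 / 15.6849
= 267.77 mm

267.77 mm


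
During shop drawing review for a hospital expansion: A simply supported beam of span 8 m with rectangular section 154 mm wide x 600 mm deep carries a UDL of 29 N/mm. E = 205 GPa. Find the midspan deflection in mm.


I = 154 * 600^3 / 12 = 2772000000.0 mm^4
L = 8000.0 mm, w = 29 N/mm, E = 205000.0 MPa
delta = 5 * w * L^4 / (384 * E * I)
= 5 * 29 * 8000.0^4 / (384 * 205000.0 * 2772000000.0)
= 2.7218 mm

2.7218 mm


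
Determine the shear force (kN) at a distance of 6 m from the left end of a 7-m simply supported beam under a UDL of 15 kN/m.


R_A = w * L / 2 = 15 * 7 / 2 = 52.5 kN
V(x) = R_A - w * x = 52.5 - 15 * 6
= -37.5 kN

-37.5 kN


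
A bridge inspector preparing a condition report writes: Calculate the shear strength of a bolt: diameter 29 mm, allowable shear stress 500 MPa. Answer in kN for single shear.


A = pi * d^2 / 4 = pi * 29^2 / 4 = 660.5199 mm^2
V = f_v * A / 1000 = 500 * 660.5199 / 1000
= 330.2599 kN

330.2599 kN


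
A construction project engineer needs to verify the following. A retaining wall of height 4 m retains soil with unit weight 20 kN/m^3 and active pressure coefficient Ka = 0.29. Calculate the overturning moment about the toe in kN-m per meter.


Pa = 0.5 * Ka * gamma * H^2
= 0.5 * 0.29 * 20 * 4^2
= 46.4 kN/m
Arm = H / 3 = 4 / 3 = 1.3333 m
Mo = Pa * arm = Pa * H / 3 = 46.4 * 4 / 3 = 61.8667 kN-m/m

61.8667 kN-m/m


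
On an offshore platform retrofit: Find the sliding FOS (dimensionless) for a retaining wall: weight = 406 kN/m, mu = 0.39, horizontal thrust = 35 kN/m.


Resisting force = mu * W = 0.39 * 406 = 158.34 kN/m
FOS = Resisting / Driving = 158.34 / 35
= 4.524 (dimensionless)

4.524 (dimensionless)


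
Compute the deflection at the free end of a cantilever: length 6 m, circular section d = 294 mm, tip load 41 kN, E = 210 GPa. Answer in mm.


I = pi * d^4 / 64 = pi * 294^4 / 64 = 366740793.54 mm^4
L = 6000.0 mm, P = 41000.0 N, E = 210000.0 MPa
delta = P * L^3 / (3 * E * I)
= 41000.0 * 6000.0^3 / (3 * 210000.0 * 366740793.54)
= 38.3299 mm

38.3299 mm


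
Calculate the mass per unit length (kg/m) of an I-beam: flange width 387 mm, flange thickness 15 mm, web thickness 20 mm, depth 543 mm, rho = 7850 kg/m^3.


A_flanges = 2 * 387 * 15 = 11610 mm^2
A_web = (543 - 2 * 15) * 20 = 10260 mm^2
A_total = 11610 + 10260 = 21870 mm^2 = 0.021870 m^2
Weight = rho * A = 7850 * 0.021870 = 171.6795 kg/m

171.6795 kg/m


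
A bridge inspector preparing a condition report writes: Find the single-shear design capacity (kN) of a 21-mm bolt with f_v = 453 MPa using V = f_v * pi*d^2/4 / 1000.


A = pi * d^2 / 4 = pi * 21^2 / 4 = 346.3606 mm^2
V = f_v * A / 1000 = 453 * 346.3606 / 1000
= 156.9013 kN

156.9013 kN


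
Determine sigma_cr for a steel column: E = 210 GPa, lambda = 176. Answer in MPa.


sigma_cr = pi^2 * E / lambda^2
= 9.8696 * 210000.0 / 176^2
= 9.8696 * 210000.0 / 30976
= 66.9104 MPa

66.9104 MPa


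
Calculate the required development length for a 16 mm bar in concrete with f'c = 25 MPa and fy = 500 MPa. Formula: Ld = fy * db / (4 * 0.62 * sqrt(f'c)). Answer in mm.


Ld = (fy * db) / (4 * 0.62 * sqrt(f'c))
= (500 * 16) / (4 * 0.62 * sqrt(25))
= 8000 / 12.4
= 645.16 mm

645.16 mm


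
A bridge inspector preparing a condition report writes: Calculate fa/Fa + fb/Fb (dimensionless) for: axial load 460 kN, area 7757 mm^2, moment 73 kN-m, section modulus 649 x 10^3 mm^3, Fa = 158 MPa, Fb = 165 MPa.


f_a = P / A = 460000.0 / 7757 = 59.3013 MPa
f_b = M / S = 73000000.0 / 649000.0 = 112.4807 MPa
Ratio = f_a / Fa + f_b / Fb
= 59.3013 / 158 + 112.4807 / 165
= 1.057 (dimensionless)

1.057 (dimensionless)


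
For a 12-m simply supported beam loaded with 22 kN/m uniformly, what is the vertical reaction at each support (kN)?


Total load = w * L = 22 * 12 = 264 kN
By symmetry, each reaction R = total / 2 = 264 / 2 = 132.0 kN

132.0 kN


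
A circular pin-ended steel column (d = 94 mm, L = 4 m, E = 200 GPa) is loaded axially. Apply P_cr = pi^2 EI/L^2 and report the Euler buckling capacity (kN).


I = pi * d^4 / 64 = 3832492.5 mm^4
L = 4000.0 mm
P_cr = pi^2 * E * I / L^2
= 9.8696 * 200000.0 * 3832492.5 / 4000.0^2
= 472814.81 N = 472.8148 kN

472.8148 kN


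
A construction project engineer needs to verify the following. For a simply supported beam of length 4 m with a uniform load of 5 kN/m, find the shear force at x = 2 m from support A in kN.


R_A = w * L / 2 = 5 * 4 / 2 = 10.0 kN
V(x) = R_A - w * x = 10.0 - 5 * 2
= 0.0 kN

0.0 kN


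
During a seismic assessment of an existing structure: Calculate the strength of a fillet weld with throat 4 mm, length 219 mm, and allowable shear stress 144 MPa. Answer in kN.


Strength = throat * length * allowable stress
= 4 * 219 * 144 N
= 126144 N
= 126.14 kN

126.14 kN


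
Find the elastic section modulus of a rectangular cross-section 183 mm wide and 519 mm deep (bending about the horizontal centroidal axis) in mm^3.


S = b * h^2 / 6
= 183 * 519^2 / 6
= 183 * 269361 / 6
= 8215510.5 mm^3

8215510.5 mm^3


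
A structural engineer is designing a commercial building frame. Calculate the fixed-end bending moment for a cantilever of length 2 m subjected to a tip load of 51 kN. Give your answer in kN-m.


For a cantilever with a point load at the free end:
M_max = P * L = 51 * 2 = 102 kN-m

102 kN-m


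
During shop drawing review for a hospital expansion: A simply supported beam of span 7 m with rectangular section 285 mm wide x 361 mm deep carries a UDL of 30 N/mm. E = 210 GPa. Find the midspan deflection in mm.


I = 285 * 361^3 / 12 = 1117339673.75 mm^4
L = 7000.0 mm, w = 30 N/mm, E = 210000.0 MPa
delta = 5 * w * L^4 / (384 * E * I)
= 5 * 30 * 7000.0^4 / (384 * 210000.0 * 1117339673.75)
= 3.9971 mm

3.9971 mm


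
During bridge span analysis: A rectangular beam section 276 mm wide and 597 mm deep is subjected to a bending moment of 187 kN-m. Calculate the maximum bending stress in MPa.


I = b * h^3 / 12 = 276 * 597^3 / 12 = 4893851979.0 mm^4
y = h / 2 = 597 / 2 = 298.5 mm
M = 187 kN-m = 187000000.0 N-mm
sigma = M * y / I = 187000000.0 * 298.5 / 4893851979.0
= 11.41 MPa

11.41 MPa


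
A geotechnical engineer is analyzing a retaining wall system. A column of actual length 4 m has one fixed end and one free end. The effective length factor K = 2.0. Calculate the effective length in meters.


L_eff = K * L
= 2.0 * 4
= 8.0 m

8.0 m


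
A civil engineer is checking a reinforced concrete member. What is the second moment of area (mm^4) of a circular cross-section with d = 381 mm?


r = d / 2 = 381 / 2 = 190.5 mm
I = pi * r^4 / 4 = pi * 190.5^4 / 4
= 1034355436.5 mm^4

1034355436.5 mm^4


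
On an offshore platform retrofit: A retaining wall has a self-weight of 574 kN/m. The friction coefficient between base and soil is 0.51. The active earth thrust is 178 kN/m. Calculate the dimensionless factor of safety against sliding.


Resisting force = mu * W = 0.51 * 574 = 292.74 kN/m
FOS = Resisting / Driving = 292.74 / 178
= 1.6446 (dimensionless)

1.6446 (dimensionless)


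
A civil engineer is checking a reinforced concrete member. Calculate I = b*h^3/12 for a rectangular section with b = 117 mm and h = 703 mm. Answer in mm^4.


I = b * h^3 / 12
= 117 * 703^3 / 12
= 117 * 347428927 / 12
= 3387432038.25 mm^4

3387432038.25 mm^4
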